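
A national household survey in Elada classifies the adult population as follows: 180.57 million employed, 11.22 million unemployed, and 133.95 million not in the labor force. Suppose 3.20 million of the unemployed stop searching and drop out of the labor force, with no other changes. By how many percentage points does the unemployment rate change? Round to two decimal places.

Initially, labor force = 180.57 + 11.22 = 191.79 million, so u = 11.22/191.79 = 5.85%.
After the change, unemployed and labor force both fall by 3.20 → E = 180.57, U = 8.02, labor force = 188.59 million.
New unemployment rate = 8.02 / 188.59 = 4.25%.
Change = 4.25% − 5.85% = −1.60 percentage points.

The unemployment rate changes by −1.60 percentage points.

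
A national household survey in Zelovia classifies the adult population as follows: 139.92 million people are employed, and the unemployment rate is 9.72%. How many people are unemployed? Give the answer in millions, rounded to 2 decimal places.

About 15.06 million are unemployed.

Let U be the number unemployed. The labor force is E + U, and U/(E+U) = 0.0972.
So U = 0.0972 × 139.92 / (1 − 0.0972) = 13.6002 / 0.9028 ≈ 15.06 million.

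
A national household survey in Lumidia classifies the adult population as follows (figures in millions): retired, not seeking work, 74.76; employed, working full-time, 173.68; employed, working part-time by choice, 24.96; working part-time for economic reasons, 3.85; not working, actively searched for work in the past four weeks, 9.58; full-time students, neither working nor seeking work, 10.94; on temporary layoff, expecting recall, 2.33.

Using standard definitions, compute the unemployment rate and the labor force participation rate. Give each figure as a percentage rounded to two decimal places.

Employed = 173.68 + 24.96 + 3.85 = 202.49 million (anyone who worked, including part-time for economic reasons, counts as employed).
Unemployed = 9.58 + 2.33 = 11.91 million (jobless and actively searching, or on temporary layoff).
Labor force = 202.49 + 11.91 = 214.40 million.
Not in labor force = 74.76 + 10.94 = 85.70 million (those not working and not actively searching are outside the labor force).
Civilian working-age population = 214.40 + 85.70 = 300.10 million.
Unemployment rate = 11.91 / 214.40 = 5.56%.
Labor force participation rate = 214.40 / 300.10 = 71.44%.

Unemployment rate ≈ 5.56%; labor force participation rate ≈ 71.44%.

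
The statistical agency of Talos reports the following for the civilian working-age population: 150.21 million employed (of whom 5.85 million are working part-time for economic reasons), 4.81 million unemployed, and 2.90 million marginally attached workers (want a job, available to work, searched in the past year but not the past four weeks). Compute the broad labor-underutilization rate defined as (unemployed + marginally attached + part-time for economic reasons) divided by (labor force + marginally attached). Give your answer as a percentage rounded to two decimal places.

Labor force = 150.21 + 4.81 = 155.02 million.
Numerator = 4.81 + 2.90 + 5.85 = 13.56 million.
Denominator = 155.02 + 2.90 = 157.92 million.
Broad rate = 13.56 / 157.92 = 8.59%.

Broad underutilization rate ≈ 8.59%.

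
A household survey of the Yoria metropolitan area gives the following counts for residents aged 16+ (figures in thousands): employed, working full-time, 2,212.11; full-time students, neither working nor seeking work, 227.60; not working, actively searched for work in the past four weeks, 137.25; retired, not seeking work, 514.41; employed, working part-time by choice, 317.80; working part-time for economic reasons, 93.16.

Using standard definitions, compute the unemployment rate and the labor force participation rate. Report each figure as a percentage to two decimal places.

Employed = 2,212.11 + 317.80 + 93.16 = 2,623.07 thousand (anyone who worked, including part-time for economic reasons, counts as employed).
Unemployed = 137.25 thousand.
Labor force = 2,623.07 + 137.25 = 2,760.32 thousand.
Not in labor force = 227.60 + 514.41 = 742.01 thousand (those not working and not actively searching are outside the labor force).
Civilian working-age population = 2,760.32 + 742.01 = 3,502.33 thousand.
Unemployment rate = 137.25 / 2,760.32 = 4.97%.
Labor force participation rate = 2,760.32 / 3,502.33 = 78.81%.

Unemployment rate ≈ 4.97%; labor force participation rate ≈ 78.81%.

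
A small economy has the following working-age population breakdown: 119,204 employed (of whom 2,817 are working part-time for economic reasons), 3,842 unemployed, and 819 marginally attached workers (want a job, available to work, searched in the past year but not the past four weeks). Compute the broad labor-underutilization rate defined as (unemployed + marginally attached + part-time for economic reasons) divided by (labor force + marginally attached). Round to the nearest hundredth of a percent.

Labor force = 119,204 + 3,842 = 123,046.
Numerator = 3,842 + 819 + 2,817 = 7,478.
Denominator = 123,046 + 819 = 123,865.
Broad rate = 7,478 / 123,865 = 6.04%.

Broad underutilization rate ≈ 6.04%.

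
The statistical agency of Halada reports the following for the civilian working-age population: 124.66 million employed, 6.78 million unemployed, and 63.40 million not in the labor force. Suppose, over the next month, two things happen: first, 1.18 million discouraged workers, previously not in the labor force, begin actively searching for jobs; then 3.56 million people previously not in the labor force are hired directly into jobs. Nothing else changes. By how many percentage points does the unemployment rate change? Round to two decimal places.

Initially, labor force = 124.66 + 6.78 = 131.44 million, so u = 6.78/131.44 = 5.16%.
After the first change, unemployed and labor force both rise by 1.18 → E = 124.66, U = 7.96, labor force = 132.62 million.
After the second change, employed and labor force both rise by 3.56; unemployed unchanged → E = 128.22, U = 7.96, labor force = 136.18 million.
New unemployment rate = 7.96 / 136.18 = 5.85%.
Change = 5.85% − 5.16% = +0.69 percentage points.

The unemployment rate changes by +0.69 percentage points.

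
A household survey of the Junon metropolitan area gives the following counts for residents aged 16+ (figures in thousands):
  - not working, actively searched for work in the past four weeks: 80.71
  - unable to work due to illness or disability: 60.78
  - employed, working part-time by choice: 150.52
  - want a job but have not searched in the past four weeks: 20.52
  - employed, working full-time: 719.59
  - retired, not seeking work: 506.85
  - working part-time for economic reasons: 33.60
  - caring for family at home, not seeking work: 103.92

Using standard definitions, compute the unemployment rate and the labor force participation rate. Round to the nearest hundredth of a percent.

Employed = 150.52 + 719.59 + 33.60 = 903.71 thousand (anyone who worked, including part-time for economic reasons, counts as employed).
Unemployed = 80.71 thousand.
Labor force = 903.71 + 80.71 = 984.42 thousand.
Not in labor force = 60.78 + 20.52 + 506.85 + 103.92 = 692.07 thousand (those not working and not actively searching are outside the labor force — including those who want a job but have given up searching).
Civilian working-age population = 984.42 + 692.07 = 1,676.49 thousand.
Unemployment rate = 80.71 / 984.42 = 8.20%.
Labor force participation rate = 984.42 / 1,676.49 = 58.72%.

Unemployment rate ≈ 8.20%; labor force participation rate ≈ 58.72%.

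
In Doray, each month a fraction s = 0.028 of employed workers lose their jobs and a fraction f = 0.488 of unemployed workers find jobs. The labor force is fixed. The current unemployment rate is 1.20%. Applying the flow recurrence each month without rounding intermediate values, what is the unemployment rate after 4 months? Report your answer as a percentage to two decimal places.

Unemployment rate after four months ≈ 5.19%.

With a fixed labor force, u_{t+1} = u_t + s·(1−u_t) − f·u_t = u_t·(1−s−f) + s.
Here 1−s−f = 0.484 and s = 0.028.
u_1 = 0.012000 × 0.484 + 0.028 = 0.033808.
u_2 = 0.033808 × 0.484 + 0.028 = 0.044363.
u_3 = 0.044363 × 0.484 + 0.028 = 0.049472.
u_4 = 0.049472 × 0.484 + 0.028 = 0.051944.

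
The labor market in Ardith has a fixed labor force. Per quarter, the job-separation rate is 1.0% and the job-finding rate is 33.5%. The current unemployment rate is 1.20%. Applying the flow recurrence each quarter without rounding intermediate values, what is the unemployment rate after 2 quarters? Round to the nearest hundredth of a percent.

With a fixed labor force, u_{t+1} = u_t + s·(1−u_t) − f·u_t = u_t·(1−s−f) + s.
Here 1−s−f = 0.655 and s = 0.010.
u_1 = 0.012000 × 0.655 + 0.010 = 0.017860.
u_2 = 0.017860 × 0.655 + 0.010 = 0.021698.

Unemployment rate after two quarters ≈ 2.17%.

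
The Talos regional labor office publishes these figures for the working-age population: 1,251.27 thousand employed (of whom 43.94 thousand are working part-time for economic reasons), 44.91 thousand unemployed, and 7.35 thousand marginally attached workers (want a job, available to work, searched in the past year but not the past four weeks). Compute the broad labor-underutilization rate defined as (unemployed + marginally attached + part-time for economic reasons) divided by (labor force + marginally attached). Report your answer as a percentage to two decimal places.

Labor force = 1,251.27 + 44.91 = 1,296.18 thousand.
Numerator = 44.91 + 7.35 + 43.94 = 96.20 thousand.
Denominator = 1,296.18 + 7.35 = 1,303.53 thousand.
Broad rate = 96.20 / 1,303.53 = 7.38%.

Broad underutilization rate ≈ 7.38%.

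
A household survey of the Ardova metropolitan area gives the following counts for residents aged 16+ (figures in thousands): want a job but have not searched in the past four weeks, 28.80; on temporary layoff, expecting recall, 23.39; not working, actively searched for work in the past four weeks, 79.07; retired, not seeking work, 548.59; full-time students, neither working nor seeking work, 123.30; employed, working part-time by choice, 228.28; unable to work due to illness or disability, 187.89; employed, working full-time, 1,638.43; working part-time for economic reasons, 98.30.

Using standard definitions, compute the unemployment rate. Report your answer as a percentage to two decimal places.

Unemployment rate ≈ 4.96%.

Employed = 228.28 + 1,638.43 + 98.30 = 1,965.01 thousand (anyone who worked, including part-time for economic reasons, counts as employed).
Unemployed = 23.39 + 79.07 = 102.46 thousand (jobless and actively searching, or on temporary layoff).
Labor force = 1,965.01 + 102.46 = 2,067.47 thousand.
Unemployment rate = 102.46 / 2,067.47 = 4.96%.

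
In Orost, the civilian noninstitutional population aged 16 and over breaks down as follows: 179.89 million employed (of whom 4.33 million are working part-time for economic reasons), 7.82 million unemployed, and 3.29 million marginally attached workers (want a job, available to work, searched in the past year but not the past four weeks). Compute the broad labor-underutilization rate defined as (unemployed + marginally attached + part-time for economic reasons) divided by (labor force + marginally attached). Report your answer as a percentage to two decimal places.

Labor force = 179.89 + 7.82 = 187.71 million.
Numerator = 7.82 + 3.29 + 4.33 = 15.44 million.
Denominator = 187.71 + 3.29 = 191.00 million.
Broad rate = 15.44 / 191.00 = 8.08%.

Broad underutilization rate ≈ 8.08%.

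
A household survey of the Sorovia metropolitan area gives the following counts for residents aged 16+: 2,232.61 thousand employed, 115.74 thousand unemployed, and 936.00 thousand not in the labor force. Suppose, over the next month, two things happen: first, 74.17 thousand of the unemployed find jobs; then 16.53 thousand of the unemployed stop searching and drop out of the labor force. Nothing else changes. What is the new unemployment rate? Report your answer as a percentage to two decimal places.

Initially, labor force = 2,232.61 + 115.74 = 2,348.35 thousand, so u = 115.74/2,348.35 = 4.93%.
After the first change, unemployed falls and employed rises by 74.17; labor force unchanged → E = 2,306.78, U = 41.57, labor force = 2,348.35 thousand.
After the second change, unemployed and labor force both fall by 16.53 → E = 2,306.78, U = 25.04, labor force = 2,331.82 thousand.
New unemployment rate = 25.04 / 2,331.82 = 1.07%.

New unemployment rate ≈ 1.07%.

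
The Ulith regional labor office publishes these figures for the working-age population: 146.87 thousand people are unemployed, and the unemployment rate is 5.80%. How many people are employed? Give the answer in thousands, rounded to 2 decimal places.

Labor force = U / u = 146.87 / 0.0580 ≈ 2,532.24 thousand.
Employed = labor force − unemployed = 2,532.24 − 146.87 = 2,385.37 thousand.

About 2,385.37 thousand are employed.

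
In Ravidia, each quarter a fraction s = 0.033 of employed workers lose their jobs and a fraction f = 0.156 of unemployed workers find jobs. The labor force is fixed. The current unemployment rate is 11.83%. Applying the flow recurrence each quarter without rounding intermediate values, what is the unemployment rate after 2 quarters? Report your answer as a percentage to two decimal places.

Unemployment rate after two quarters ≈ 13.76%.

With a fixed labor force, u_{t+1} = u_t + s·(1−u_t) − f·u_t = u_t·(1−s−f) + s.
Here 1−s−f = 0.811 and s = 0.033.
u_1 = 0.118300 × 0.811 + 0.033 = 0.128941.
u_2 = 0.128941 × 0.811 + 0.033 = 0.137571.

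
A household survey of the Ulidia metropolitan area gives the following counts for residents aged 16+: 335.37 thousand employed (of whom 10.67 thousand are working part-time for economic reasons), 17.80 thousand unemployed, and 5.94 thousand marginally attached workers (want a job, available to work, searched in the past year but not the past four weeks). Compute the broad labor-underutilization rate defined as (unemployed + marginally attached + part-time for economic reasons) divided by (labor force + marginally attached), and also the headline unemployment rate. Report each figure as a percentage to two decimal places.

Broad underutilization rate ≈ 9.58%; headline unemployment rate ≈ 5.04%.

Labor force = 335.37 + 17.80 = 353.17 thousand.
Numerator = 17.80 + 5.94 + 10.67 = 34.41 thousand.
Denominator = 353.17 + 5.94 = 359.11 thousand.
Broad rate = 34.41 / 359.11 = 9.58%.
Headline unemployment rate = 17.80 / 353.17 = 5.04%.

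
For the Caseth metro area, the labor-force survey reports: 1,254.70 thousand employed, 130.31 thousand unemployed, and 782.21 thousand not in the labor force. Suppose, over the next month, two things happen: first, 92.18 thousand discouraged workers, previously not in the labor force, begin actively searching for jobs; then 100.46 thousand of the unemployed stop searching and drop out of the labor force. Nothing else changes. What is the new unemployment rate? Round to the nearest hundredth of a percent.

Initially, labor force = 1,254.70 + 130.31 = 1,385.01 thousand, so u = 130.31/1,385.01 = 9.41%.
After the first change, unemployed and labor force both rise by 92.18 → E = 1,254.70, U = 222.49, labor force = 1,477.19 thousand.
After the second change, unemployed and labor force both fall by 100.46 → E = 1,254.70, U = 122.03, labor force = 1,376.73 thousand.
New unemployment rate = 122.03 / 1,376.73 = 8.86%.

New unemployment rate ≈ 8.86%.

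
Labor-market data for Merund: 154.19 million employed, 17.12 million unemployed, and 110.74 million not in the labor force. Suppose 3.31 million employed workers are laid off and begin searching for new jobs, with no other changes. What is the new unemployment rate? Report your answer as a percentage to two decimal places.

Initially, labor force = 154.19 + 17.12 = 171.31 million, so u = 17.12/171.31 = 9.99%.
After the change, employed falls and unemployed rises by 3.31; labor force unchanged → E = 150.88, U = 20.43, labor force = 171.31 million.
New unemployment rate = 20.43 / 171.31 = 11.93%.

New unemployment rate ≈ 11.93%.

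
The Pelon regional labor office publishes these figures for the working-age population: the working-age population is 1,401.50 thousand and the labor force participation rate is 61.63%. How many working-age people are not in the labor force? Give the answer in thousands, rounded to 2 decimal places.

About 537.76 thousand are not in the labor force.

Share not in the labor force = 1 − 0.6163 = 0.3837.
Not in labor force = 0.3837 × 1,401.50 ≈ 537.76 thousand.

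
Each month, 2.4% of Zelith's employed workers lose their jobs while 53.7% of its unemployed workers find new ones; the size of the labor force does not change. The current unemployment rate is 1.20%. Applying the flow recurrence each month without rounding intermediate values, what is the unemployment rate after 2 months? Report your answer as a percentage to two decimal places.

With a fixed labor force, u_{t+1} = u_t + s·(1−u_t) − f·u_t = u_t·(1−s−f) + s.
Here 1−s−f = 0.439 and s = 0.024.
u_1 = 0.012000 × 0.439 + 0.024 = 0.029268.
u_2 = 0.029268 × 0.439 + 0.024 = 0.036849.

Unemployment rate after two months ≈ 3.68%.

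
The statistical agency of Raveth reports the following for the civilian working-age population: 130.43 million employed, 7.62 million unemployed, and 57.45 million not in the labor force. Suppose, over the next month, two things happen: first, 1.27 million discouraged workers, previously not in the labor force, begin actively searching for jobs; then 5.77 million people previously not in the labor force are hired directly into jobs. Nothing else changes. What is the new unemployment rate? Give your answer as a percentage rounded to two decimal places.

New unemployment rate ≈ 6.13%.

Initially, labor force = 130.43 + 7.62 = 138.05 million, so u = 7.62/138.05 = 5.52%.
After the first change, unemployed and labor force both rise by 1.27 → E = 130.43, U = 8.89, labor force = 139.32 million.
After the second change, employed and labor force both rise by 5.77; unemployed unchanged → E = 136.20, U = 8.89, labor force = 145.09 million.
New unemployment rate = 8.89 / 145.09 = 6.13%.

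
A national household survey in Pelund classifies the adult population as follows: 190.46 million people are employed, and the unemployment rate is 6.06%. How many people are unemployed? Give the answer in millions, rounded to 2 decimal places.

About 12.29 million are unemployed.

Let U be the number unemployed. The labor force is E + U, and U/(E+U) = 0.0606.
So U = 0.0606 × 190.46 / (1 − 0.0606) = 11.5419 / 0.9394 ≈ 12.29 million.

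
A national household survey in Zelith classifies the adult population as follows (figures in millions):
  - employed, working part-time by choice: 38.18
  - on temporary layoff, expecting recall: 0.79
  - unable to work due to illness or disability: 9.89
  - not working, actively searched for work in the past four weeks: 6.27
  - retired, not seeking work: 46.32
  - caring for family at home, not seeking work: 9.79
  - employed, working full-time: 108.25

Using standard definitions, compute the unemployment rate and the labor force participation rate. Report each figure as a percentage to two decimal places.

Employed = 38.18 + 108.25 = 146.43 million.
Unemployed = 0.79 + 6.27 = 7.06 million (jobless and actively searching, or on temporary layoff).
Labor force = 146.43 + 7.06 = 153.49 million.
Not in labor force = 9.89 + 46.32 + 9.79 = 66.00 million (those not working and not actively searching are outside the labor force).
Civilian working-age population = 153.49 + 66.00 = 219.49 million.
Unemployment rate = 7.06 / 153.49 = 4.60%.
Labor force participation rate = 153.49 / 219.49 = 69.93%.

Unemployment rate ≈ 4.60%; labor force participation rate ≈ 69.93%.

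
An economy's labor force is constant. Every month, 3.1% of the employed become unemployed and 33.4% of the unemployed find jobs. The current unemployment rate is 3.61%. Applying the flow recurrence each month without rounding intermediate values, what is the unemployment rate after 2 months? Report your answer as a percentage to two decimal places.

Unemployment rate after two months ≈ 6.52%.

With a fixed labor force, u_{t+1} = u_t + s·(1−u_t) − f·u_t = u_t·(1−s−f) + s.
Here 1−s−f = 0.635 and s = 0.031.
u_1 = 0.036100 × 0.635 + 0.031 = 0.053923.
u_2 = 0.053923 × 0.635 + 0.031 = 0.065241.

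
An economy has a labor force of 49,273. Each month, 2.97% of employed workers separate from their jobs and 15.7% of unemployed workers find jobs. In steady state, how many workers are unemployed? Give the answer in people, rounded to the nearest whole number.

Steady-state unemployment rate u* = s/(s+f) = 2.97/(2.97+15.7) = 0.159079.
Unemployed = u* × labor force = 0.159079 × 49,273 ≈ 7,838.

About 7,838 are unemployed in steady state.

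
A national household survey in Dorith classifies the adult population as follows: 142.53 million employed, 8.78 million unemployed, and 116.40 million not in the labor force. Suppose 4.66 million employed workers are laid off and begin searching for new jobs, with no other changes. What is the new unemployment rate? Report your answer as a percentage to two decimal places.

Initially, labor force = 142.53 + 8.78 = 151.31 million, so u = 8.78/151.31 = 5.80%.
After the change, employed falls and unemployed rises by 4.66; labor force unchanged → E = 137.87, U = 13.44, labor force = 151.31 million.
New unemployment rate = 13.44 / 151.31 = 8.88%.

New unemployment rate ≈ 8.88%.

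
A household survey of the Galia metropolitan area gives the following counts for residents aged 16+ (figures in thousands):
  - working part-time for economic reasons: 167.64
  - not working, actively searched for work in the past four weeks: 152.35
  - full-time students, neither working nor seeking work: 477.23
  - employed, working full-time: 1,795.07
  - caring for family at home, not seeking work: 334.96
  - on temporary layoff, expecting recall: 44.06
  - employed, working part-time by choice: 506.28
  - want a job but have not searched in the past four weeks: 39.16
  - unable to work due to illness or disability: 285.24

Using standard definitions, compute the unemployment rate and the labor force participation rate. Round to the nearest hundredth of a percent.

Employed = 167.64 + 1,795.07 + 506.28 = 2,468.99 thousand (anyone who worked, including part-time for economic reasons, counts as employed).
Unemployed = 152.35 + 44.06 = 196.41 thousand (jobless and actively searching, or on temporary layoff).
Labor force = 2,468.99 + 196.41 = 2,665.40 thousand.
Not in labor force = 477.23 + 334.96 + 39.16 + 285.24 = 1,136.59 thousand (those not working and not actively searching are outside the labor force — including those who want a job but have given up searching).
Civilian working-age population = 2,665.40 + 1,136.59 = 3,801.99 thousand.
Unemployment rate = 196.41 / 2,665.40 = 7.37%.
Labor force participation rate = 2,665.40 / 3,801.99 = 70.11%.

Unemployment rate ≈ 7.37%; labor force participation rate ≈ 70.11%.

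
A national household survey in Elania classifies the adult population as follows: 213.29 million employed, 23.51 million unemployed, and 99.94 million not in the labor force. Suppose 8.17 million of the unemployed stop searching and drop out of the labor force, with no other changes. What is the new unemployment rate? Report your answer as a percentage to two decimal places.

Initially, labor force = 213.29 + 23.51 = 236.80 million, so u = 23.51/236.80 = 9.93%.
After the change, unemployed and labor force both fall by 8.17 → E = 213.29, U = 15.34, labor force = 228.63 million.
New unemployment rate = 15.34 / 228.63 = 6.71%.

New unemployment rate ≈ 6.71%.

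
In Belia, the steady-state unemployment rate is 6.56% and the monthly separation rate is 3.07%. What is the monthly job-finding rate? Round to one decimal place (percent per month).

Job-finding rate ≈ 43.7% per month.

From u* = s/(s+f): f = s·(1−u)/u.
f = 3.07 × (1 − 0.0656) / 0.0656 = 2.8686 / 0.0656 ≈ 43.7% per month.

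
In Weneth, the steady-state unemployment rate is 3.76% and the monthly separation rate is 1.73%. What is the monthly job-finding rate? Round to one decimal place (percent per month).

Job-finding rate ≈ 44.3% per month.

From u* = s/(s+f): f = s·(1−u)/u.
f = 1.73 × (1 − 0.0376) / 0.0376 = 1.6650 / 0.0376 ≈ 44.3% per month.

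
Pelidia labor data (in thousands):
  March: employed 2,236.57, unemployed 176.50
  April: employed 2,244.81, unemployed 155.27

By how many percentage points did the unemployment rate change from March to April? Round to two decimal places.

The unemployment rate changed by −0.84 percentage points.

March: labor force = 2,236.57 + 176.50 = 2,413.07; u = 176.50/2,413.07 = 7.31%.
April: labor force = 2,244.81 + 155.27 = 2,400.08; u = 155.27/2,400.08 = 6.47%.
Change = 6.47% − 7.31% = −0.84 pp.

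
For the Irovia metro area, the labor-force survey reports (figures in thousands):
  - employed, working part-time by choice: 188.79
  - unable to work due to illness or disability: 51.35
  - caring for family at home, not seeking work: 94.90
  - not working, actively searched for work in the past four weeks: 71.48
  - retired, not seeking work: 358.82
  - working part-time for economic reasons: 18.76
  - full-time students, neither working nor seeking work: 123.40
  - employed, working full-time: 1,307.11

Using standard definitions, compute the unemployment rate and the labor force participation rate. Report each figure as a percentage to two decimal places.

Employed = 188.79 + 18.76 + 1,307.11 = 1,514.66 thousand (anyone who worked, including part-time for economic reasons, counts as employed).
Unemployed = 71.48 thousand.
Labor force = 1,514.66 + 71.48 = 1,586.14 thousand.
Not in labor force = 51.35 + 94.90 + 358.82 + 123.40 = 628.47 thousand (those not working and not actively searching are outside the labor force).
Civilian working-age population = 1,586.14 + 628.47 = 2,214.61 thousand.
Unemployment rate = 71.48 / 1,586.14 = 4.51%.
Labor force participation rate = 1,586.14 / 2,214.61 = 71.62%.

Unemployment rate ≈ 4.51%; labor force participation rate ≈ 71.62%.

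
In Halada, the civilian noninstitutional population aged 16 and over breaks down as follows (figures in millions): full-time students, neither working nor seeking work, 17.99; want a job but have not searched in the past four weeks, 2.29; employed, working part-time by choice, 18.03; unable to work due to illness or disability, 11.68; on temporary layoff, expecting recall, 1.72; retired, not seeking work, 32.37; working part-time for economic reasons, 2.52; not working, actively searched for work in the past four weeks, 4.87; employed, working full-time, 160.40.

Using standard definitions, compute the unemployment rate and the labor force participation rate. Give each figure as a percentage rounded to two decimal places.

Employed = 18.03 + 2.52 + 160.40 = 180.95 million (anyone who worked, including part-time for economic reasons, counts as employed).
Unemployed = 1.72 + 4.87 = 6.59 million (jobless and actively searching, or on temporary layoff).
Labor force = 180.95 + 6.59 = 187.54 million.
Not in labor force = 17.99 + 2.29 + 11.68 + 32.37 = 64.33 million (those not working and not actively searching are outside the labor force — including those who want a job but have given up searching).
Civilian working-age population = 187.54 + 64.33 = 251.87 million.
Unemployment rate = 6.59 / 187.54 = 3.51%.
Labor force participation rate = 187.54 / 251.87 = 74.46%.

Unemployment rate ≈ 3.51%; labor force participation rate ≈ 74.46%.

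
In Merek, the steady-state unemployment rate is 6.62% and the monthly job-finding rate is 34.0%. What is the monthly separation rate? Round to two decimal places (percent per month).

From u* = s/(s+f): s = u·f/(1−u).
s = 0.0662 × 34.0 / (1 − 0.0662) = 2.2508 / 0.9338 ≈ 2.41% per month.

Separation rate ≈ 2.41% per month.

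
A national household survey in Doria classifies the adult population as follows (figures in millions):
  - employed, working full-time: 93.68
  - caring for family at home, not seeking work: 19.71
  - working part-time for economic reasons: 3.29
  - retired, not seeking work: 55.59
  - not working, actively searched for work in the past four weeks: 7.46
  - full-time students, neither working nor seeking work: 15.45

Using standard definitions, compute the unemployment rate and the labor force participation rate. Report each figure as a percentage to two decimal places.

Unemployment rate ≈ 7.14%; labor force participation rate ≈ 53.50%.

Employed = 93.68 + 3.29 = 96.97 million (anyone who worked, including part-time for economic reasons, counts as employed).
Unemployed = 7.46 million.
Labor force = 96.97 + 7.46 = 104.43 million.
Not in labor force = 19.71 + 55.59 + 15.45 = 90.75 million (those not working and not actively searching are outside the labor force).
Civilian working-age population = 104.43 + 90.75 = 195.18 million.
Unemployment rate = 7.46 / 104.43 = 7.14%.
Labor force participation rate = 104.43 / 195.18 = 53.50%.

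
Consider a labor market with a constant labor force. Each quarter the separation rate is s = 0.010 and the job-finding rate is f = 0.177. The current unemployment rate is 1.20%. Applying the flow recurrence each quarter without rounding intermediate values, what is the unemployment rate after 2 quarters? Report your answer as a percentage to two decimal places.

With a fixed labor force, u_{t+1} = u_t + s·(1−u_t) − f·u_t = u_t·(1−s−f) + s.
Here 1−s−f = 0.813 and s = 0.010.
u_1 = 0.012000 × 0.813 + 0.010 = 0.019756.
u_2 = 0.019756 × 0.813 + 0.010 = 0.026062.

Unemployment rate after two quarters ≈ 2.61%.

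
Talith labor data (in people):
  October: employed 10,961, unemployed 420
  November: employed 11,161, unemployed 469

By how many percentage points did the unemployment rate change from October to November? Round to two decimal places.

October: labor force = 10,961 + 420 = 11,381; u = 420/11,381 = 3.69%.
November: labor force = 11,161 + 469 = 11,630; u = 469/11,630 = 4.03%.
Change = 4.03% − 3.69% = +0.34 pp.

The unemployment rate changed by +0.34 percentage points.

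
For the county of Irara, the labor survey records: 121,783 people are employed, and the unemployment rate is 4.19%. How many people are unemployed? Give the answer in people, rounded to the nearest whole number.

About 5,326 are unemployed.

Let U be the number unemployed. The labor force is E + U, and U/(E+U) = 0.0419.
So U = 0.0419 × 121,783 / (1 − 0.0419) = 5102.71 / 0.9581 ≈ 5,326.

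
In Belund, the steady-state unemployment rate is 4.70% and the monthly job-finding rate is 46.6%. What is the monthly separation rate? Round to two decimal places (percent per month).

From u* = s/(s+f): s = u·f/(1−u).
s = 0.0470 × 46.6 / (1 − 0.0470) = 2.1902 / 0.9530 ≈ 2.30% per month.

Separation rate ≈ 2.30% per month.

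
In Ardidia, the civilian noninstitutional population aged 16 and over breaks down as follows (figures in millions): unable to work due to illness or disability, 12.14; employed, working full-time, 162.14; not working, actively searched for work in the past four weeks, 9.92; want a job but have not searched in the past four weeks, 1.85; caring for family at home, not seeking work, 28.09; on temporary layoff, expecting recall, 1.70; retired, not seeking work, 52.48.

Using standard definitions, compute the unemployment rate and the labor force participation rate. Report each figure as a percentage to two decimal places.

Employed = 162.14 million.
Unemployed = 9.92 + 1.70 = 11.62 million (jobless and actively searching, or on temporary layoff).
Labor force = 162.14 + 11.62 = 173.76 million.
Not in labor force = 12.14 + 1.85 + 28.09 + 52.48 = 94.56 million (those not working and not actively searching are outside the labor force — including those who want a job but have given up searching).
Civilian working-age population = 173.76 + 94.56 = 268.32 million.
Unemployment rate = 11.62 / 173.76 = 6.69%.
Labor force participation rate = 173.76 / 268.32 = 64.76%.

Unemployment rate ≈ 6.69%; labor force participation rate ≈ 64.76%.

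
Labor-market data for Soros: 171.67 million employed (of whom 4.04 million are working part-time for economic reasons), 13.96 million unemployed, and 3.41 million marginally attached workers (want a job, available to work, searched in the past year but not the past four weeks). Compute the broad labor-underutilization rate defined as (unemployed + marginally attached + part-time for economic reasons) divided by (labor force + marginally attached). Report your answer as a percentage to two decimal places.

Broad underutilization rate ≈ 11.33%.

Labor force = 171.67 + 13.96 = 185.63 million.
Numerator = 13.96 + 3.41 + 4.04 = 21.41 million.
Denominator = 185.63 + 3.41 = 189.04 million.
Broad rate = 21.41 / 189.04 = 11.33%.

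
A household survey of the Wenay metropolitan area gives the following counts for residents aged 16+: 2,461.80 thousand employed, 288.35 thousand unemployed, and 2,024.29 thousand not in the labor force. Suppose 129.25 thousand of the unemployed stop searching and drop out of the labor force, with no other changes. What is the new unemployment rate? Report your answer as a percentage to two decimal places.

New unemployment rate ≈ 6.07%.

Initially, labor force = 2,461.80 + 288.35 = 2,750.15 thousand, so u = 288.35/2,750.15 = 10.48%.
After the change, unemployed and labor force both fall by 129.25 → E = 2,461.80, U = 159.10, labor force = 2,620.90 thousand.
New unemployment rate = 159.10 / 2,620.90 = 6.07%.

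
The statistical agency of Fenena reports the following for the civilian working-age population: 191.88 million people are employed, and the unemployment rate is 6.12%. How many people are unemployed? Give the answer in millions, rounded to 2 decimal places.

About 12.51 million are unemployed.

Let U be the number unemployed. The labor force is E + U, and U/(E+U) = 0.0612.
So U = 0.0612 × 191.88 / (1 − 0.0612) = 11.7431 / 0.9388 ≈ 12.51 million.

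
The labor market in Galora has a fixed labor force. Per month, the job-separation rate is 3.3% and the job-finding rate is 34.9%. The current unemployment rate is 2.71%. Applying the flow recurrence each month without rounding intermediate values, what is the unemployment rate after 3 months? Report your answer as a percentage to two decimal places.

With a fixed labor force, u_{t+1} = u_t + s·(1−u_t) − f·u_t = u_t·(1−s−f) + s.
Here 1−s−f = 0.618 and s = 0.033.
u_1 = 0.027100 × 0.618 + 0.033 = 0.049748.
u_2 = 0.049748 × 0.618 + 0.033 = 0.063744.
u_3 = 0.063744 × 0.618 + 0.033 = 0.072394.

Unemployment rate after three months ≈ 7.24%.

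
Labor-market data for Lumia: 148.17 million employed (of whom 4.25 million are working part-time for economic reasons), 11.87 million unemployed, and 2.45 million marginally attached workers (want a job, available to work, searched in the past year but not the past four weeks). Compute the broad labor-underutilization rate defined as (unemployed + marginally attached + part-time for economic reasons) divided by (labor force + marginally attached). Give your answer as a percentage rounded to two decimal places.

Broad underutilization rate ≈ 11.43%.

Labor force = 148.17 + 11.87 = 160.04 million.
Numerator = 11.87 + 2.45 + 4.25 = 18.57 million.
Denominator = 160.04 + 2.45 = 162.49 million.
Broad rate = 18.57 / 162.49 = 11.43%.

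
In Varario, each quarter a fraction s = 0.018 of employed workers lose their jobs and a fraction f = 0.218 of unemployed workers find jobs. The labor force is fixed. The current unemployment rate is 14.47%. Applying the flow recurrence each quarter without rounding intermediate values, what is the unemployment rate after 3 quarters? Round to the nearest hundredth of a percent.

Unemployment rate after three quarters ≈ 10.68%.

With a fixed labor force, u_{t+1} = u_t + s·(1−u_t) − f·u_t = u_t·(1−s−f) + s.
Here 1−s−f = 0.764 and s = 0.018.
u_1 = 0.144700 × 0.764 + 0.018 = 0.128551.
u_2 = 0.128551 × 0.764 + 0.018 = 0.116213.
u_3 = 0.116213 × 0.764 + 0.018 = 0.106787.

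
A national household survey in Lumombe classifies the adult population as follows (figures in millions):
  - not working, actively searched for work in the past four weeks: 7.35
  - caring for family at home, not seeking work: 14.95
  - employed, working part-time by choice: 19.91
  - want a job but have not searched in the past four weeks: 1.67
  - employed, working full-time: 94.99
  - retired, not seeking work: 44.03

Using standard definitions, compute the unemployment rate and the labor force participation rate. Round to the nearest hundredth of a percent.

Employed = 19.91 + 94.99 = 114.90 million.
Unemployed = 7.35 million.
Labor force = 114.90 + 7.35 = 122.25 million.
Not in labor force = 14.95 + 1.67 + 44.03 = 60.65 million (those not working and not actively searching are outside the labor force — including those who want a job but have given up searching).
Civilian working-age population = 122.25 + 60.65 = 182.90 million.
Unemployment rate = 7.35 / 122.25 = 6.01%.
Labor force participation rate = 122.25 / 182.90 = 66.84%.

Unemployment rate ≈ 6.01%; labor force participation rate ≈ 66.84%.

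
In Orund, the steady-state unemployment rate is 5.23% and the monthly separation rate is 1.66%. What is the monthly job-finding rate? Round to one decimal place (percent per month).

Job-finding rate ≈ 30.1% per month.

From u* = s/(s+f): f = s·(1−u)/u.
f = 1.66 × (1 − 0.0523) / 0.0523 = 1.5732 / 0.0523 ≈ 30.1% per month.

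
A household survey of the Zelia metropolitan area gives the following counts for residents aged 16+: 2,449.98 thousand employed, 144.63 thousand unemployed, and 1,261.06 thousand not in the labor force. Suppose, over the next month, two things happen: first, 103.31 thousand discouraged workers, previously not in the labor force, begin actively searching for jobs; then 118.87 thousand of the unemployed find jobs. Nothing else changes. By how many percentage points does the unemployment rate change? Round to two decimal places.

The unemployment rate changes by −0.79 percentage points.

Initially, labor force = 2,449.98 + 144.63 = 2,594.61 thousand, so u = 144.63/2,594.61 = 5.57%.
After the first change, unemployed and labor force both rise by 103.31 → E = 2,449.98, U = 247.94, labor force = 2,697.92 thousand.
After the second change, unemployed falls and employed rises by 118.87; labor force unchanged → E = 2,568.85, U = 129.07, labor force = 2,697.92 thousand.
New unemployment rate = 129.07 / 2,697.92 = 4.78%.
Change = 4.78% − 5.57% = −0.79 percentage points.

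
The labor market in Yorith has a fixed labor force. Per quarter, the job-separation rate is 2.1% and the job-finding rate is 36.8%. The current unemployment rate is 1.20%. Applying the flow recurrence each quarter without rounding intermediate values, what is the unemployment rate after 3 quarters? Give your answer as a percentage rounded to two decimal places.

With a fixed labor force, u_{t+1} = u_t + s·(1−u_t) − f·u_t = u_t·(1−s−f) + s.
Here 1−s−f = 0.611 and s = 0.021.
u_1 = 0.012000 × 0.611 + 0.021 = 0.028332.
u_2 = 0.028332 × 0.611 + 0.021 = 0.038311.
u_3 = 0.038311 × 0.611 + 0.021 = 0.044408.

Unemployment rate after three quarters ≈ 4.44%.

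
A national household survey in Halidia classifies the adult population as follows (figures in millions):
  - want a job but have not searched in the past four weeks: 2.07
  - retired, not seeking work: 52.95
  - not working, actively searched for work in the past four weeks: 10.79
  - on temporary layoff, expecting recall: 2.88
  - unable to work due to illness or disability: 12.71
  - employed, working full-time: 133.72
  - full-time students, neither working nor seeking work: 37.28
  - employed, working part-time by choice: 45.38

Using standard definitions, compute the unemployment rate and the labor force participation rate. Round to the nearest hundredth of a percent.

Employed = 133.72 + 45.38 = 179.10 million.
Unemployed = 10.79 + 2.88 = 13.67 million (jobless and actively searching, or on temporary layoff).
Labor force = 179.10 + 13.67 = 192.77 million.
Not in labor force = 2.07 + 52.95 + 12.71 + 37.28 = 105.01 million (those not working and not actively searching are outside the labor force — including those who want a job but have given up searching).
Civilian working-age population = 192.77 + 105.01 = 297.78 million.
Unemployment rate = 13.67 / 192.77 = 7.09%.
Labor force participation rate = 192.77 / 297.78 = 64.74%.

Unemployment rate ≈ 7.09%; labor force participation rate ≈ 64.74%.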